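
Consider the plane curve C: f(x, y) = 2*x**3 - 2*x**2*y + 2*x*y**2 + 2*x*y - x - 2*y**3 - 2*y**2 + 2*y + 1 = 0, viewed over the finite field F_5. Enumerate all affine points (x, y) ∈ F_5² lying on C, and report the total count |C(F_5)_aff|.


Affine F_5-points: {(0, 3), (1, 2), (2, 0), (4, 0), (4, 4)}; count = 5.

For each of the 25 pairs (x, y) ∈ F_5², evaluate f(x, y) mod 5. Record the zeros.
  x = 0: [0↦1, 1↦4, 2↦1, 3↦0, 4↦4]  zeros at y ∈ {3}
  x = 1: [0↦2, 1↦2, 2↦0, 3↦4, 4↦2]  zeros at y ∈ {2}
  x = 2: [0↦0, 1↦3, 2↦3, 3↦3, 4↦1]  zeros at y ∈ {0}
  x = 3: [0↦2, 1↦4, 2↦2, 3↦4, 4↦3]  zeros at y ∈ ∅
  x = 4: [0↦0, 1↦2, 2↦4, 3↦4, 4↦0]  zeros at y ∈ {0, 4}
Collecting zeros: affine points = {(0, 3), (1, 2), (2, 0), (4, 0), (4, 4)}.
Total count |C(F_5)_aff| = 5.


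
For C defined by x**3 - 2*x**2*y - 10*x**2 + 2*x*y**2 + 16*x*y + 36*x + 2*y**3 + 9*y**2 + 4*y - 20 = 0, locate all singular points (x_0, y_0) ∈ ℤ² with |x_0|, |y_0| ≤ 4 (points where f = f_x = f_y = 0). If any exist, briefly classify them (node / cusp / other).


Singular points: {(2, -2)}; classification: cusp.

Compute partial derivatives:
  f_x = 3*x**2 - 4*x*y - 20*x + 2*y**2 + 16*y + 36.
  f_y = -2*x**2 + 4*x*y + 16*x + 6*y**2 + 18*y + 4.
Scan x_0 ∈ {−4, ..., 4}. For each x_0, f_y(x_0, y) is a polynomial in y; find its integer roots y ∈ {−4, ..., 4}, then test f_x and f at those candidates.
  x = -4: f_y(-4, y) = 6*y**2 + 2*y - 92; no integer root y with |y| ≤ 4.
  x = -3: f_y(-3, y) = 6*y**2 + 6*y - 62; no integer root y with |y| ≤ 4.
  x = -2: f_y(-2, y) = 6*y**2 + 10*y - 36; no integer root y with |y| ≤ 4.
  x = -1: f_y(-1, y) = 6*y**2 + 14*y - 14; no integer root y with |y| ≤ 4.
  x = 0: f_y(0, y) = 6*y**2 + 18*y + 4; no integer root y with |y| ≤ 4.
  x = 1: f_y(1, y) = 6*y**2 + 22*y + 18; no integer root y with |y| ≤ 4.
  x = 2: f_y(2, y) = 6*y**2 + 26*y + 28; vanishes at y ∈ {-2}. (2, -2): f_x = 0, f = 0 — SINGULAR.
  x = 3: f_y(3, y) = 6*y**2 + 30*y + 34; no integer root y with |y| ≤ 4.
  x = 4: f_y(4, y) = 6*y**2 + 34*y + 36; no integer root y with |y| ≤ 4.
Only singular point on the grid: (2, -2).
Classify: substitute x = 2 + u, y = -2 + v and expand: f = u**3 - 2*u**2*v + 2*u*v**2 + 2*v**3 + v**2.
No constant or linear terms (consistent with a singular point). Quadratic part: v**2. Cubic part: u**3 - 2*u**2*v + 2*u*v**2 + 2*v**3.
The quadratic part v**2 is a perfect square, so there is a single (double) tangent line v = 0, i.e. y = -2. Restricting the cubic part to that line (v = 0) leaves u**3 ≠ 0, so f is not divisible by v and the branch is v² ≈ -u**3 to lowest order — this is a cusp.
Classification: cusp.


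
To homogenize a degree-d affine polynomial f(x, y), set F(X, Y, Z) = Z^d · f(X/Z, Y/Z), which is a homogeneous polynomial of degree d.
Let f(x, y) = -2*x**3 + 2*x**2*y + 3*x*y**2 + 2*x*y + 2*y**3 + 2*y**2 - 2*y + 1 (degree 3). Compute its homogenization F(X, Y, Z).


F(X, Y, Z) = -2*X**3 + 2*X**2*Y + 3*X*Y**2 + 2*X*Y*Z + 2*Y**3 + 2*Y**2*Z - 2*Y*Z**2 + Z**3

deg(f) = 3.
Substitute x = X/Z, y = Y/Z into f, then multiply by Z^3.
  monomial -2·x^3·y^0 ↦ -2·X^3·Y^0·Z^0.
  monomial 2·x^2·y^1 ↦ 2·X^2·Y^1·Z^0.
  monomial 3·x^1·y^2 ↦ 3·X^1·Y^2·Z^0.
  monomial 2·x^1·y^1 ↦ 2·X^1·Y^1·Z^1.
  monomial 2·x^0·y^3 ↦ 2·X^0·Y^3·Z^0.
  monomial 2·x^0·y^2 ↦ 2·X^0·Y^2·Z^1.
  monomial -2·x^0·y^1 ↦ -2·X^0·Y^1·Z^2.
  monomial 1·x^0·y^0 ↦ 1·X^0·Y^0·Z^3.
Collecting: F(X, Y, Z) = -2*X**3 + 2*X**2*Y + 3*X*Y**2 + 2*X*Y*Z + 2*Y**3 + 2*Y**2*Z - 2*Y*Z**2 + Z**3.


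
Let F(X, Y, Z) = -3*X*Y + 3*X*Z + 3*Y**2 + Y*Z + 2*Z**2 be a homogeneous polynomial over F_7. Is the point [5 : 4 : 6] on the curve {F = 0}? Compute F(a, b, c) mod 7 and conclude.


F(5,4,6) ≡ 6 (mod 7); P is NOT on the curve.

Evaluate F(5, 4, 6) term-by-term (mod 7).
  -3*X*Y ↦ -3·5·4·1 = -60
  3*X*Z ↦ 3·5·1·6 = 90
  3*Y**2 ↦ 3·1·16·1 = 48
  Y*Z ↦ 1·1·4·6 = 24
  2*Z**2 ↦ 2·1·1·36 = 72
Sum: F(5, 4, 6) = (-60) + (90) + (48) + (24) + (72) = 174.
Reducing mod 7: 174 ≡ 6 (mod 7).
Since F(a, b, c) ≡ 6 ≠ 0 (mod 7), P does NOT lie on the curve.


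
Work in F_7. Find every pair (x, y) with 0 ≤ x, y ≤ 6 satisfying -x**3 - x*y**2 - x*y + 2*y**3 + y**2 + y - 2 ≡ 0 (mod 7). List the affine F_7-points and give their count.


Affine F_7-points: {(2, 2), (2, 4), (2, 5), (3, 5), (4, 1), (5, 1), (6, 3)}; count = 7.

For each of the 49 pairs (x, y) ∈ F_7², evaluate f(x, y) mod 7. Record the zeros.
  x = 0: [0↦5, 1↦2, 2↦6, 3↦1, 4↦6, 5↦5, 6↦3]  zeros at y ∈ ∅
  x = 1: [0↦4, 1↦6, 2↦6, 3↦2, 4↦6, 5↦2, 6↦2]  zeros at y ∈ ∅
  x = 2: [0↦4, 1↦4, 2↦0, 3↦4, 4↦0, 5↦0, 6↦2]  zeros at y ∈ {2, 4, 5}
  x = 3: [0↦6, 1↦4, 2↦3, 3↦1, 4↦3, 5↦0, 6↦4]  zeros at y ∈ {5}
  x = 4: [0↦4, 1↦0, 2↦2, 3↦1, 4↦2, 5↦3, 6↦2]  zeros at y ∈ {1}
  x = 5: [0↦6, 1↦0, 2↦5, 3↦5, 4↦5, 5↦3, 6↦4]  zeros at y ∈ {1}
  x = 6: [0↦6, 1↦5, 2↦6, 3↦0, 4↦6, 5↦1, 6↦4]  zeros at y ∈ {3}
Collecting zeros: affine points = {(2, 2), (2, 4), (2, 5), (3, 5), (4, 1), (5, 1), (6, 3)}.
Total count |C(F_7)_aff| = 7.


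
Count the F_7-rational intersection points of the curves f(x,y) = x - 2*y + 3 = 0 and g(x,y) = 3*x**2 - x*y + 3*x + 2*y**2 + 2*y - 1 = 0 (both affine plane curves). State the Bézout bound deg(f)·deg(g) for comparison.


Common zeros: ∅; count = 0; Bézout bound = 2.

deg(f) = 1, deg(g) = 2, so Bézout bound = 2.
Scan x ∈ F_7. For each x, list the y ∈ F_7 with f(x, y) ≡ 0 and those with g(x, y) ≡ 0 (mod 7); the common zeros in that column are the intersection.
  x = 0: f ≡ 0 at y ∈ {5}; g ≡ 0 at y ∈ ∅; common: ∅.
  x = 1: f ≡ 0 at y ∈ {2}; g ≡ 0 at y ∈ ∅; common: ∅.
  x = 2: f ≡ 0 at y ∈ {6}; g ≡ 0 at y ∈ {3, 4}; common: ∅.
  x = 3: f ≡ 0 at y ∈ {3}; g ≡ 0 at y ∈ {0, 4}; common: ∅.
  x = 4: f ≡ 0 at y ∈ {0}; g ≡ 0 at y ∈ {2, 6}; common: ∅.
  x = 5: f ≡ 0 at y ∈ {4}; g ≡ 0 at y ∈ {2, 3}; common: ∅.
  x = 6: f ≡ 0 at y ∈ {1}; g ≡ 0 at y ∈ ∅; common: ∅.
Collecting: common zeros = ∅, so the count is 0.
Comparison with the Bézout bound: 0 ≤ 2 = deg(f)·deg(g), as expected for curves with no common component (the affine F_7-count falls short of the bound because intersections may lie at infinity, over extension fields, or carry multiplicity).


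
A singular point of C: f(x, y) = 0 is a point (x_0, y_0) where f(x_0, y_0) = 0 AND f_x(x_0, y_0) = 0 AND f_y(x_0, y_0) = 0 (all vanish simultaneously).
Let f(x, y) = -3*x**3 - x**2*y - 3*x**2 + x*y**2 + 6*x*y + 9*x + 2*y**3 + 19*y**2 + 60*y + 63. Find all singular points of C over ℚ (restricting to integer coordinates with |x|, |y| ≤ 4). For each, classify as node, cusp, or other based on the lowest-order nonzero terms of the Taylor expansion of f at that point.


Singular points: {(0, -3)}; classification: cusp.

Compute partial derivatives:
  f_x = -9*x**2 - 2*x*y - 6*x + y**2 + 6*y + 9.
  f_y = -x**2 + 2*x*y + 6*x + 6*y**2 + 38*y + 60.
Scan x_0 ∈ {−4, ..., 4}. For each x_0, f_y(x_0, y) is a polynomial in y; find its integer roots y ∈ {−4, ..., 4}, then test f_x and f at those candidates.
  x = -4: f_y(-4, y) = 6*y**2 + 30*y + 20; no integer root y with |y| ≤ 4.
  x = -3: f_y(-3, y) = 6*y**2 + 32*y + 33; no integer root y with |y| ≤ 4.
  x = -2: f_y(-2, y) = 6*y**2 + 34*y + 44; vanishes at y ∈ {-2}. (-2, -2): f_x = -31 ≠ 0.
  x = -1: f_y(-1, y) = 6*y**2 + 36*y + 53; no integer root y with |y| ≤ 4.
  x = 0: f_y(0, y) = 6*y**2 + 38*y + 60; vanishes at y ∈ {-3}. (0, -3): f_x = 0, f = 0 — SINGULAR.
  x = 1: f_y(1, y) = 6*y**2 + 40*y + 65; no integer root y with |y| ≤ 4.
  x = 2: f_y(2, y) = 6*y**2 + 42*y + 68; no integer root y with |y| ≤ 4.
  x = 3: f_y(3, y) = 6*y**2 + 44*y + 69; no integer root y with |y| ≤ 4.
  x = 4: f_y(4, y) = 6*y**2 + 46*y + 68; vanishes at y ∈ {-2}. (4, -2): f_x = -151 ≠ 0.
Only singular point on the grid: (0, -3).
Classify: substitute x = 0 + u, y = -3 + v and expand: f = -3*u**3 - u**2*v + u*v**2 + 2*v**3 + v**2.
No constant or linear terms (consistent with a singular point). Quadratic part: v**2. Cubic part: -3*u**3 - u**2*v + u*v**2 + 2*v**3.
The quadratic part v**2 is a perfect square, so there is a single (double) tangent line v = 0, i.e. y = -3. Restricting the cubic part to that line (v = 0) leaves -3*u**3 ≠ 0, so f is not divisible by v and the branch is v² ≈ 3*u**3 to lowest order — this is a cusp.
Classification: cusp.


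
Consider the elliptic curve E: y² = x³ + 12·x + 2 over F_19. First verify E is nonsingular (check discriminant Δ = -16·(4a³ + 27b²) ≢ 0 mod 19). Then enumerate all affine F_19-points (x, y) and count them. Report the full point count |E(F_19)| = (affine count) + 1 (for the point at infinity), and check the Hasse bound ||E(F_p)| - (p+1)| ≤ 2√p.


Affine points = {(4, 0), (5, 4), (5, 15), (6, 9), (6, 10), (7, 7), (7, 12), (10, 1), (10, 18), (14, 8), (14, 11), (15, 2), (15, 17)}; affine count = 13; |E(F_19)| = 14.

Discriminant check: Δ ∝ 4a³ + 27b² = 4·12³ + 27·2² = 4·1728 + 27·4 ≡ 9 (mod 19). Nonzero ⇒ E is nonsingular.
For each x ∈ F_19, compute rhs = x³ + 12·x + 2 mod 19, then count y ∈ F_19 with y² ≡ rhs.
  x = 0: rhs = 2, matching y values: none (0 points).
  x = 1: rhs = 15, matching y values: none (0 points).
  x = 2: rhs = 15, matching y values: none (0 points).
  x = 3: rhs = 8, matching y values: none (0 points).
  x = 4: rhs = 0, matching y values: 0 (1 points).
  x = 5: rhs = 16, matching y values: 4, 15 (2 points).
  x = 6: rhs = 5, matching y values: 9, 10 (2 points).
  x = 7: rhs = 11, matching y values: 7, 12 (2 points).
  x = 8: rhs = 2, matching y values: none (0 points).
  x = 9: rhs = 3, matching y values: none (0 points).
  x = 10: rhs = 1, matching y values: 1, 18 (2 points).
  x = 11: rhs = 2, matching y values: none (0 points).
  x = 12: rhs = 12, matching y values: none (0 points).
  x = 13: rhs = 18, matching y values: none (0 points).
  x = 14: rhs = 7, matching y values: 8, 11 (2 points).
  x = 15: rhs = 4, matching y values: 2, 17 (2 points).
  x = 16: rhs = 15, matching y values: none (0 points).
  x = 17: rhs = 8, matching y values: none (0 points).
  x = 18: rhs = 8, matching y values: none (0 points).
Total affine count: 13.
Full point count |E(F_19)| = 13 + 1 = 14.
Hasse bound: |14 − (19+1)| = |-6| = 6 ≤ 2√19 ≈ 8.7178 ✓.


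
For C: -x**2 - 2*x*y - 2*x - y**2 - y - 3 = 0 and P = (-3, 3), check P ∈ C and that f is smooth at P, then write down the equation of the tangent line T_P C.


Tangent line at P: -2*x - y - 3 = 0.

Step 1: f(-3, 3) = 0, so P lies on C.
Step 2: partial derivatives
  f_x(x, y) = -2*x - 2*y - 2, f_y(x, y) = -2*x - 2*y - 1.
  f_x(P) = -2, f_y(P) = -1 (gradient nonzero, so P is smooth).
Step 3: tangent line at P: -2·(x − -3) + -1·(y − 3) = 0.
Expanding: -2*x - y - 3 = 0.


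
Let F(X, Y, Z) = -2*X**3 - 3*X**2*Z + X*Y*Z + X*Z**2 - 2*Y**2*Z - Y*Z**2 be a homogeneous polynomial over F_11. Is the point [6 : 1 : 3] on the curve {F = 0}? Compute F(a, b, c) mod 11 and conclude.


F(6,1,3) ≡ 5 (mod 11); P is NOT on the curve.

Evaluate F(6, 1, 3) term-by-term (mod 11).
  -2*X**3 ↦ -2·216·1·1 = -432
  -3*X**2*Z ↦ -3·36·1·3 = -324
  X*Y*Z ↦ 1·6·1·3 = 18
  X*Z**2 ↦ 1·6·1·9 = 54
  -2*Y**2*Z ↦ -2·1·1·3 = -6
  -Y*Z**2 ↦ -1·1·1·9 = -9
Sum: F(6, 1, 3) = (-432) + (-324) + (18) + (54) + (-6) + (-9) = -699.
Reducing mod 11: -699 ≡ 5 (mod 11).
Since F(a, b, c) ≡ 5 ≠ 0 (mod 11), P does NOT lie on the curve.


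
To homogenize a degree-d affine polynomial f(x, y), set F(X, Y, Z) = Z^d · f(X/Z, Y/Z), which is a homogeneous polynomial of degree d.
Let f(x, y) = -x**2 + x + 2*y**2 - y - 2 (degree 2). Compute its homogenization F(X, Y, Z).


F(X, Y, Z) = -X**2 + X*Z + 2*Y**2 - Y*Z - 2*Z**2

deg(f) = 2.
Substitute x = X/Z, y = Y/Z into f, then multiply by Z^2.
  monomial -1·x^2·y^0 ↦ -1·X^2·Y^0·Z^0.
  monomial 1·x^1·y^0 ↦ 1·X^1·Y^0·Z^1.
  monomial 2·x^0·y^2 ↦ 2·X^0·Y^2·Z^0.
  monomial -1·x^0·y^1 ↦ -1·X^0·Y^1·Z^1.
  monomial -2·x^0·y^0 ↦ -2·X^0·Y^0·Z^2.
Collecting: F(X, Y, Z) = -X**2 + X*Z + 2*Y**2 - Y*Z - 2*Z**2.


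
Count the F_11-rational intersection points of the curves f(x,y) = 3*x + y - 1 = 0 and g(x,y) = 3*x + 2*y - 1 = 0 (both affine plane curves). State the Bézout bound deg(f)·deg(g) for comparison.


Common zeros: {(4, 0)}; count = 1; Bézout bound = 1.

deg(f) = 1, deg(g) = 1, so Bézout bound = 1.
Scan x ∈ F_11. For each x, list the y ∈ F_11 with f(x, y) ≡ 0 and those with g(x, y) ≡ 0 (mod 11); the common zeros in that column are the intersection.
  x = 0: f ≡ 0 at y ∈ {1}; g ≡ 0 at y ∈ {6}; common: ∅.
  x = 1: f ≡ 0 at y ∈ {9}; g ≡ 0 at y ∈ {10}; common: ∅.
  x = 2: f ≡ 0 at y ∈ {6}; g ≡ 0 at y ∈ {3}; common: ∅.
  x = 3: f ≡ 0 at y ∈ {3}; g ≡ 0 at y ∈ {7}; common: ∅.
  x = 4: f ≡ 0 at y ∈ {0}; g ≡ 0 at y ∈ {0}; common: {0}.
  x = 5: f ≡ 0 at y ∈ {8}; g ≡ 0 at y ∈ {4}; common: ∅.
  x = 6: f ≡ 0 at y ∈ {5}; g ≡ 0 at y ∈ {8}; common: ∅.
  x = 7: f ≡ 0 at y ∈ {2}; g ≡ 0 at y ∈ {1}; common: ∅.
  x = 8: f ≡ 0 at y ∈ {10}; g ≡ 0 at y ∈ {5}; common: ∅.
  x = 9: f ≡ 0 at y ∈ {7}; g ≡ 0 at y ∈ {9}; common: ∅.
  x = 10: f ≡ 0 at y ∈ {4}; g ≡ 0 at y ∈ {2}; common: ∅.
Collecting: common zeros = {(4, 0)}, so the count is 1.
Comparison with the Bézout bound: 1 ≤ 1 = deg(f)·deg(g), as expected for curves with no common component (the bound is attained).


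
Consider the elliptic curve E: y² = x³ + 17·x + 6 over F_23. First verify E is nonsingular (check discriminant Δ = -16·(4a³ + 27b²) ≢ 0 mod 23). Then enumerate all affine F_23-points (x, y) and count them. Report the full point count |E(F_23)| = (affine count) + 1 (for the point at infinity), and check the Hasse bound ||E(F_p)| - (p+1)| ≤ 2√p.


Affine points = {(0, 11), (0, 12), (1, 1), (1, 22), (2, 5), (2, 18), (4, 0), (5, 3), (5, 20), (6, 5), (6, 18), (7, 10), (7, 13), (10, 7), (10, 16), (11, 11), (11, 12), (12, 11), (12, 12), (13, 3), (13, 20), (15, 5), (15, 18), (16, 2), (16, 21), (18, 7), (18, 16), (19, 9), (19, 14)}; affine count = 29; |E(F_23)| = 30.

Discriminant check: Δ ∝ 4a³ + 27b² = 4·17³ + 27·6² = 4·4913 + 27·36 ≡ 16 (mod 23). Nonzero ⇒ E is nonsingular.
For each x ∈ F_23, compute rhs = x³ + 17·x + 6 mod 23, then count y ∈ F_23 with y² ≡ rhs.
  x = 0: rhs = 6, matching y values: 11, 12 (2 points).
  x = 1: rhs = 1, matching y values: 1, 22 (2 points).
  x = 2: rhs = 2, matching y values: 5, 18 (2 points).
  x = 3: rhs = 15, matching y values: none (0 points).
  x = 4: rhs = 0, matching y values: 0 (1 points).
  x = 5: rhs = 9, matching y values: 3, 20 (2 points).
  x = 6: rhs = 2, matching y values: 5, 18 (2 points).
  x = 7: rhs = 8, matching y values: 10, 13 (2 points).
  x = 8: rhs = 10, matching y values: none (0 points).
  x = 9: rhs = 14, matching y values: none (0 points).
  x = 10: rhs = 3, matching y values: 7, 16 (2 points).
  x = 11: rhs = 6, matching y values: 11, 12 (2 points).
  x = 12: rhs = 6, matching y values: 11, 12 (2 points).
  x = 13: rhs = 9, matching y values: 3, 20 (2 points).
  x = 14: rhs = 21, matching y values: none (0 points).
  x = 15: rhs = 2, matching y values: 5, 18 (2 points).
  x = 16: rhs = 4, matching y values: 2, 21 (2 points).
  x = 17: rhs = 10, matching y values: none (0 points).
  x = 18: rhs = 3, matching y values: 7, 16 (2 points).
  x = 19: rhs = 12, matching y values: 9, 14 (2 points).
  x = 20: rhs = 20, matching y values: none (0 points).
  x = 21: rhs = 10, matching y values: none (0 points).
  x = 22: rhs = 11, matching y values: none (0 points).
Total affine count: 29.
Full point count |E(F_23)| = 29 + 1 = 30.
Hasse bound: |30 − (23+1)| = |6| = 6 ≤ 2√23 ≈ 9.5917 ✓.


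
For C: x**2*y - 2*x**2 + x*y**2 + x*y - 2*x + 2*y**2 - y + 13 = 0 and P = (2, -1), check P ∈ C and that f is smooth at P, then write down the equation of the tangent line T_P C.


Tangent line at P: -14*x - 3*y + 25 = 0.

Step 1: f(2, -1) = 0, so P lies on C.
Step 2: partial derivatives
  f_x(x, y) = 2*x*y - 4*x + y**2 + y - 2, f_y(x, y) = x**2 + 2*x*y + x + 4*y - 1.
  f_x(P) = -14, f_y(P) = -3 (gradient nonzero, so P is smooth).
Step 3: tangent line at P: -14·(x − 2) + -3·(y − -1) = 0.
Expanding: -14*x - 3*y + 25 = 0.


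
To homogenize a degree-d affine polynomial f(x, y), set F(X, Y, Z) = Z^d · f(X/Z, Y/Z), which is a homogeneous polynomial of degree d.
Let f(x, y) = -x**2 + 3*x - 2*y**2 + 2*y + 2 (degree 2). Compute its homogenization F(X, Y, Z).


F(X, Y, Z) = -X**2 + 3*X*Z - 2*Y**2 + 2*Y*Z + 2*Z**2

deg(f) = 2.
Substitute x = X/Z, y = Y/Z into f, then multiply by Z^2.
  monomial -1·x^2·y^0 ↦ -1·X^2·Y^0·Z^0.
  monomial 3·x^1·y^0 ↦ 3·X^1·Y^0·Z^1.
  monomial -2·x^0·y^2 ↦ -2·X^0·Y^2·Z^0.
  monomial 2·x^0·y^1 ↦ 2·X^0·Y^1·Z^1.
  monomial 2·x^0·y^0 ↦ 2·X^0·Y^0·Z^2.
Collecting: F(X, Y, Z) = -X**2 + 3*X*Z - 2*Y**2 + 2*Y*Z + 2*Z**2.


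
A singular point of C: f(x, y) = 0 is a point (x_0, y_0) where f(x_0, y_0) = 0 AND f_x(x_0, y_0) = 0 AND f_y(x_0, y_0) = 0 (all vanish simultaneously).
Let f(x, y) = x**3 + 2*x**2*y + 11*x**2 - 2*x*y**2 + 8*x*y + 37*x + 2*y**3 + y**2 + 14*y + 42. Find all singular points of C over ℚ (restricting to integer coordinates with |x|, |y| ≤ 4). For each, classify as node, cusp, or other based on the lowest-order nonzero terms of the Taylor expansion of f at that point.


Singular points: {(-3, -1)}; classification: cusp.

Compute partial derivatives:
  f_x = 3*x**2 + 4*x*y + 22*x - 2*y**2 + 8*y + 37.
  f_y = 2*x**2 - 4*x*y + 8*x + 6*y**2 + 2*y + 14.
Scan x_0 ∈ {−4, ..., 4}. For each x_0, f_y(x_0, y) is a polynomial in y; find its integer roots y ∈ {−4, ..., 4}, then test f_x and f at those candidates.
  x = -4: f_y(-4, y) = 6*y**2 + 18*y + 14; no integer root y with |y| ≤ 4.
  x = -3: f_y(-3, y) = 6*y**2 + 14*y + 8; vanishes at y ∈ {-1}. (-3, -1): f_x = 0, f = 0 — SINGULAR.
  x = -2: f_y(-2, y) = 6*y**2 + 10*y + 6; no integer root y with |y| ≤ 4.
  x = -1: f_y(-1, y) = 6*y**2 + 6*y + 8; no integer root y with |y| ≤ 4.
  x = 0: f_y(0, y) = 6*y**2 + 2*y + 14; no integer root y with |y| ≤ 4.
  x = 1: f_y(1, y) = 6*y**2 - 2*y + 24; no integer root y with |y| ≤ 4.
  x = 2: f_y(2, y) = 6*y**2 - 6*y + 38; no integer root y with |y| ≤ 4.
  x = 3: f_y(3, y) = 6*y**2 - 10*y + 56; no integer root y with |y| ≤ 4.
  x = 4: f_y(4, y) = 6*y**2 - 14*y + 78; no integer root y with |y| ≤ 4.
Only singular point on the grid: (-3, -1).
Classify: substitute x = -3 + u, y = -1 + v and expand: f = u**3 + 2*u**2*v - 2*u*v**2 + 2*v**3 + v**2.
No constant or linear terms (consistent with a singular point). Quadratic part: v**2. Cubic part: u**3 + 2*u**2*v - 2*u*v**2 + 2*v**3.
The quadratic part v**2 is a perfect square, so there is a single (double) tangent line v = 0, i.e. y = -1. Restricting the cubic part to that line (v = 0) leaves u**3 ≠ 0, so f is not divisible by v and the branch is v² ≈ -u**3 to lowest order — this is a cusp.
Classification: cusp.


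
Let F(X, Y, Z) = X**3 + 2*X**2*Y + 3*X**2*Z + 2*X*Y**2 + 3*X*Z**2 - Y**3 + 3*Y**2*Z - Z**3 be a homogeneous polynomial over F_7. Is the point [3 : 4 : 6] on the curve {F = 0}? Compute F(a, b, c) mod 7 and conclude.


F(3,4,6) ≡ 3 (mod 7); P is NOT on the curve.

Evaluate F(3, 4, 6) term-by-term (mod 7).
  X**3 ↦ 1·27·1·1 = 27
  2*X**2*Y ↦ 2·9·4·1 = 72
  3*X**2*Z ↦ 3·9·1·6 = 162
  2*X*Y**2 ↦ 2·3·16·1 = 96
  3*X*Z**2 ↦ 3·3·1·36 = 324
  -Y**3 ↦ -1·1·64·1 = -64
  3*Y**2*Z ↦ 3·1·16·6 = 288
  -Z**3 ↦ -1·1·1·216 = -216
Sum: F(3, 4, 6) = (27) + (72) + (162) + (96) + (324) + (-64) + (288) + (-216) = 689.
Reducing mod 7: 689 ≡ 3 (mod 7).
Since F(a, b, c) ≡ 3 ≠ 0 (mod 7), P does NOT lie on the curve.


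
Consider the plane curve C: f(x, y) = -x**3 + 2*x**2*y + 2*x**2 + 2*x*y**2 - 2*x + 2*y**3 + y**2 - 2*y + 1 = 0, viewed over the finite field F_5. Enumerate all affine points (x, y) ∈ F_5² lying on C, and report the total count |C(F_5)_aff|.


Affine F_5-points: {(1, 0), (1, 1), (2, 1), (2, 2), (3, 4)}; count = 5.

For each of the 25 pairs (x, y) ∈ F_5², evaluate f(x, y) mod 5. Record the zeros.
  x = 0: [0↦1, 1↦2, 2↦2, 3↦3, 4↦2]  zeros at y ∈ ∅
  x = 1: [0↦0, 1↦0, 2↦3, 3↦1, 4↦1]  zeros at y ∈ {0, 1}
  x = 2: [0↦2, 1↦0, 2↦0, 3↦4, 4↦4]  zeros at y ∈ {1, 2}
  x = 3: [0↦1, 1↦1, 2↦2, 3↦1, 4↦0]  zeros at y ∈ {4}
  x = 4: [0↦1, 1↦2, 2↦3, 3↦1, 4↦3]  zeros at y ∈ ∅
Collecting zeros: affine points = {(1, 0), (1, 1), (2, 1), (2, 2), (3, 4)}.
Total count |C(F_5)_aff| = 5.


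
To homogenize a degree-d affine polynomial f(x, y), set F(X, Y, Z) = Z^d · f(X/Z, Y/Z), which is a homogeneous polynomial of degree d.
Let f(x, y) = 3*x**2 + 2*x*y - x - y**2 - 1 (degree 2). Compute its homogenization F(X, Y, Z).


F(X, Y, Z) = 3*X**2 + 2*X*Y - X*Z - Y**2 - Z**2

deg(f) = 2.
Substitute x = X/Z, y = Y/Z into f, then multiply by Z^2.
  monomial 3·x^2·y^0 ↦ 3·X^2·Y^0·Z^0.
  monomial 2·x^1·y^1 ↦ 2·X^1·Y^1·Z^0.
  monomial -1·x^1·y^0 ↦ -1·X^1·Y^0·Z^1.
  monomial -1·x^0·y^2 ↦ -1·X^0·Y^2·Z^0.
  monomial -1·x^0·y^0 ↦ -1·X^0·Y^0·Z^2.
Collecting: F(X, Y, Z) = 3*X**2 + 2*X*Y - X*Z - Y**2 - Z**2.


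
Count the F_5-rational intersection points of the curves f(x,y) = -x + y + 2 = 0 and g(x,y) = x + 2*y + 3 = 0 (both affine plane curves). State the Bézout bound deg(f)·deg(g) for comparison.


Common zeros: {(2, 0)}; count = 1; Bézout bound = 1.

deg(f) = 1, deg(g) = 1, so Bézout bound = 1.
Scan x ∈ F_5. For each x, list the y ∈ F_5 with f(x, y) ≡ 0 and those with g(x, y) ≡ 0 (mod 5); the common zeros in that column are the intersection.
  x = 0: f ≡ 0 at y ∈ {3}; g ≡ 0 at y ∈ {1}; common: ∅.
  x = 1: f ≡ 0 at y ∈ {4}; g ≡ 0 at y ∈ {3}; common: ∅.
  x = 2: f ≡ 0 at y ∈ {0}; g ≡ 0 at y ∈ {0}; common: {0}.
  x = 3: f ≡ 0 at y ∈ {1}; g ≡ 0 at y ∈ {2}; common: ∅.
  x = 4: f ≡ 0 at y ∈ {2}; g ≡ 0 at y ∈ {4}; common: ∅.
Collecting: common zeros = {(2, 0)}, so the count is 1.
Comparison with the Bézout bound: 1 ≤ 1 = deg(f)·deg(g), as expected for curves with no common component (the bound is attained).


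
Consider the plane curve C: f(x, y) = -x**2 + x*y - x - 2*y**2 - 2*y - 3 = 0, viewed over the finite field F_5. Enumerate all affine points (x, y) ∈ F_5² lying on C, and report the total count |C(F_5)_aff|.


Affine F_5-points: {(0, 2), (1, 0), (1, 2), (3, 0), (3, 3), (4, 3)}; count = 6.

For each of the 25 pairs (x, y) ∈ F_5², evaluate f(x, y) mod 5. Record the zeros.
  x = 0: [0↦2, 1↦3, 2↦0, 3↦3, 4↦2]  zeros at y ∈ {2}
  x = 1: [0↦0, 1↦2, 2↦0, 3↦4, 4↦4]  zeros at y ∈ {0, 2}
  x = 2: [0↦1, 1↦4, 2↦3, 3↦3, 4↦4]  zeros at y ∈ ∅
  x = 3: [0↦0, 1↦4, 2↦4, 3↦0, 4↦2]  zeros at y ∈ {0, 3}
  x = 4: [0↦2, 1↦2, 2↦3, 3↦0, 4↦3]  zeros at y ∈ {3}
Collecting zeros: affine points = {(0, 2), (1, 0), (1, 2), (3, 0), (3, 3), (4, 3)}.
Total count |C(F_5)_aff| = 6.


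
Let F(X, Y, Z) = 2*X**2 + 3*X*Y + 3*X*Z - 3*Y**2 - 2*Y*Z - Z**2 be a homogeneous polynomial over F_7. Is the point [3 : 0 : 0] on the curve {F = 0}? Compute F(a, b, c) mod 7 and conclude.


F(3,0,0) ≡ 4 (mod 7); P is NOT on the curve.

Evaluate F(3, 0, 0) term-by-term (mod 7).
  2*X**2 ↦ 2·9·1·1 = 18
  3*X*Y ↦ 3·3·0·1 = 0
  3*X*Z ↦ 3·3·1·0 = 0
  -3*Y**2 ↦ -3·1·0·1 = 0
  -2*Y*Z ↦ -2·1·0·0 = 0
  -Z**2 ↦ -1·1·1·0 = 0
Sum: F(3, 0, 0) = (18) + (0) + (0) + (0) + (0) + (0) = 18.
Reducing mod 7: 18 ≡ 4 (mod 7).
Since F(a, b, c) ≡ 4 ≠ 0 (mod 7), P does NOT lie on the curve.


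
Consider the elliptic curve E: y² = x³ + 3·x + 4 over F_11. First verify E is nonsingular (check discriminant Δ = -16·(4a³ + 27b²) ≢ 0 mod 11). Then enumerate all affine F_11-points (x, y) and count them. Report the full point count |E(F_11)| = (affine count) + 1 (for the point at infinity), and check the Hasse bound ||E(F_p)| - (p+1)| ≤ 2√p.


Affine points = {(0, 2), (0, 9), (4, 5), (4, 6), (5, 1), (5, 10), (7, 4), (7, 7), (8, 1), (8, 10), (9, 1), (9, 10), (10, 0)}; affine count = 13; |E(F_11)| = 14.

Discriminant check: Δ ∝ 4a³ + 27b² = 4·3³ + 27·4² = 4·27 + 27·16 ≡ 1 (mod 11). Nonzero ⇒ E is nonsingular.
For each x ∈ F_11, compute rhs = x³ + 3·x + 4 mod 11, then count y ∈ F_11 with y² ≡ rhs.
  x = 0: rhs = 4, matching y values: 2, 9 (2 points).
  x = 1: rhs = 8, matching y values: none (0 points).
  x = 2: rhs = 7, matching y values: none (0 points).
  x = 3: rhs = 7, matching y values: none (0 points).
  x = 4: rhs = 3, matching y values: 5, 6 (2 points).
  x = 5: rhs = 1, matching y values: 1, 10 (2 points).
  x = 6: rhs = 7, matching y values: none (0 points).
  x = 7: rhs = 5, matching y values: 4, 7 (2 points).
  x = 8: rhs = 1, matching y values: 1, 10 (2 points).
  x = 9: rhs = 1, matching y values: 1, 10 (2 points).
  x = 10: rhs = 0, matching y values: 0 (1 points).
Total affine count: 13.
Full point count |E(F_11)| = 13 + 1 = 14.
Hasse bound: |14 − (11+1)| = |2| = 2 ≤ 2√11 ≈ 6.6332 ✓.


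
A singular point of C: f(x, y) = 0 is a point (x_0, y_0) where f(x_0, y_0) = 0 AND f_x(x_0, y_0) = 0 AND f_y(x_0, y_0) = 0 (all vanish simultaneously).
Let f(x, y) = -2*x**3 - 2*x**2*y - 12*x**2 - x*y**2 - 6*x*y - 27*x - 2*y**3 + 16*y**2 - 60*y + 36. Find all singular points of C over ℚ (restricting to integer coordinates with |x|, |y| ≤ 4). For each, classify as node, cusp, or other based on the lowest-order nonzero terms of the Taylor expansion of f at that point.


Singular points: {(-3, 3)}; classification: cusp.

Compute partial derivatives:
  f_x = -6*x**2 - 4*x*y - 24*x - y**2 - 6*y - 27.
  f_y = -2*x**2 - 2*x*y - 6*x - 6*y**2 + 32*y - 60.
Scan x_0 ∈ {−4, ..., 4}. For each x_0, f_y(x_0, y) is a polynomial in y; find its integer roots y ∈ {−4, ..., 4}, then test f_x and f at those candidates.
  x = -4: f_y(-4, y) = -6*y**2 + 40*y - 68; no integer root y with |y| ≤ 4.
  x = -3: f_y(-3, y) = -6*y**2 + 38*y - 60; vanishes at y ∈ {3}. (-3, 3): f_x = 0, f = 0 — SINGULAR.
  x = -2: f_y(-2, y) = -6*y**2 + 36*y - 56; no integer root y with |y| ≤ 4.
  x = -1: f_y(-1, y) = -6*y**2 + 34*y - 56; no integer root y with |y| ≤ 4.
  x = 0: f_y(0, y) = -6*y**2 + 32*y - 60; no integer root y with |y| ≤ 4.
  x = 1: f_y(1, y) = -6*y**2 + 30*y - 68; no integer root y with |y| ≤ 4.
  x = 2: f_y(2, y) = -6*y**2 + 28*y - 80; no integer root y with |y| ≤ 4.
  x = 3: f_y(3, y) = -6*y**2 + 26*y - 96; no integer root y with |y| ≤ 4.
  x = 4: f_y(4, y) = -6*y**2 + 24*y - 116; no integer root y with |y| ≤ 4.
Only singular point on the grid: (-3, 3).
Classify: substitute x = -3 + u, y = 3 + v and expand: f = -2*u**3 - 2*u**2*v - u*v**2 - 2*v**3 + v**2.
No constant or linear terms (consistent with a singular point). Quadratic part: v**2. Cubic part: -2*u**3 - 2*u**2*v - u*v**2 - 2*v**3.
The quadratic part v**2 is a perfect square, so there is a single (double) tangent line v = 0, i.e. y = 3. Restricting the cubic part to that line (v = 0) leaves -2*u**3 ≠ 0, so f is not divisible by v and the branch is v² ≈ 2*u**3 to lowest order — this is a cusp.
Classification: cusp.


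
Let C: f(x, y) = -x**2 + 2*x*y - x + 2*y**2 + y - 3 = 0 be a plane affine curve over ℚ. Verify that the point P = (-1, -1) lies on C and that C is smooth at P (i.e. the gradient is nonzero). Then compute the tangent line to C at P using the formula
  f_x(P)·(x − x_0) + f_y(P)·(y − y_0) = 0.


Tangent line at P: -x - 5*y - 6 = 0.

Step 1: f(-1, -1) = 0, so P lies on C.
Step 2: partial derivatives
  f_x(x, y) = -2*x + 2*y - 1, f_y(x, y) = 2*x + 4*y + 1.
  f_x(P) = -1, f_y(P) = -5 (gradient nonzero, so P is smooth).
Step 3: tangent line at P: -1·(x − -1) + -5·(y − -1) = 0.
Expanding: -x - 5*y - 6 = 0.


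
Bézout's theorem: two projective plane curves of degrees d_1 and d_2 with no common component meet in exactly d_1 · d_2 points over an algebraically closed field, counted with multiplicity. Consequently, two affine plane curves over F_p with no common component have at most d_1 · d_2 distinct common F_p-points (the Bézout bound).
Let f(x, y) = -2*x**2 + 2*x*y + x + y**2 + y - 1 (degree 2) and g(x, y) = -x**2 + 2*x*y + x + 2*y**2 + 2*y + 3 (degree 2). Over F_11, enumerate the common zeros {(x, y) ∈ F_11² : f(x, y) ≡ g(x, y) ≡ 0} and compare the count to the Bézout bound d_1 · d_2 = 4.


Common zeros: ∅; count = 0; Bézout bound = 4.

deg(f) = 2, deg(g) = 2, so Bézout bound = 4.
Scan x ∈ F_11. For each x, list the y ∈ F_11 with f(x, y) ≡ 0 and those with g(x, y) ≡ 0 (mod 11); the common zeros in that column are the intersection.
  x = 0: f ≡ 0 at y ∈ {3, 7}; g ≡ 0 at y ∈ ∅; common: ∅.
  x = 1: f ≡ 0 at y ∈ ∅; g ≡ 0 at y ∈ {3, 6}; common: ∅.
  x = 2: f ≡ 0 at y ∈ {7, 10}; g ≡ 0 at y ∈ ∅; common: ∅.
  x = 3: f ≡ 0 at y ∈ {5, 10}; g ≡ 0 at y ∈ {9}; common: ∅.
  x = 4: f ≡ 0 at y ∈ ∅; g ≡ 0 at y ∈ ∅; common: ∅.
  x = 5: f ≡ 0 at y ∈ ∅; g ≡ 0 at y ∈ {7, 9}; common: ∅.
  x = 6: f ≡ 0 at y ∈ ∅; g ≡ 0 at y ∈ {1, 3}; common: ∅.
  x = 7: f ≡ 0 at y ∈ ∅; g ≡ 0 at y ∈ ∅; common: ∅.
  x = 8: f ≡ 0 at y ∈ {0, 5}; g ≡ 0 at y ∈ {1}; common: ∅.
  x = 9: f ≡ 0 at y ∈ {0, 3}; g ≡ 0 at y ∈ ∅; common: ∅.
  x = 10: f ≡ 0 at y ∈ ∅; g ≡ 0 at y ∈ {4, 7}; common: ∅.
Collecting: common zeros = ∅, so the count is 0.
Comparison with the Bézout bound: 0 ≤ 4 = deg(f)·deg(g), as expected for curves with no common component (the affine F_11-count falls short of the bound because intersections may lie at infinity, over extension fields, or carry multiplicity).


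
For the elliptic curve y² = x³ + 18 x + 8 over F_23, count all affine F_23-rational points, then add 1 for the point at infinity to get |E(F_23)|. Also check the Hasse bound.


Affine points = {(0, 10), (0, 13), (1, 2), (1, 21), (2, 11), (2, 12), (4, 11), (4, 12), (5, 4), (5, 19), (9, 5), (9, 18), (13, 1), (13, 22), (17, 11), (17, 12), (18, 0), (22, 9), (22, 14)}; affine count = 19; |E(F_23)| = 20.

Discriminant check: Δ ∝ 4a³ + 27b² = 4·18³ + 27·8² = 4·5832 + 27·64 ≡ 9 (mod 23). Nonzero ⇒ E is nonsingular.
For each x ∈ F_23, compute rhs = x³ + 18·x + 8 mod 23, then count y ∈ F_23 with y² ≡ rhs.
  x = 0: rhs = 8, matching y values: 10, 13 (2 points).
  x = 1: rhs = 4, matching y values: 2, 21 (2 points).
  x = 2: rhs = 6, matching y values: 11, 12 (2 points).
  x = 3: rhs = 20, matching y values: none (0 points).
  x = 4: rhs = 6, matching y values: 11, 12 (2 points).
  x = 5: rhs = 16, matching y values: 4, 19 (2 points).
  x = 6: rhs = 10, matching y values: none (0 points).
  x = 7: rhs = 17, matching y values: none (0 points).
  x = 8: rhs = 20, matching y values: none (0 points).
  x = 9: rhs = 2, matching y values: 5, 18 (2 points).
  x = 10: rhs = 15, matching y values: none (0 points).
  x = 11: rhs = 19, matching y values: none (0 points).
  x = 12: rhs = 20, matching y values: none (0 points).
  x = 13: rhs = 1, matching y values: 1, 22 (2 points).
  x = 14: rhs = 14, matching y values: none (0 points).
  x = 15: rhs = 19, matching y values: none (0 points).
  x = 16: rhs = 22, matching y values: none (0 points).
  x = 17: rhs = 6, matching y values: 11, 12 (2 points).
  x = 18: rhs = 0, matching y values: 0 (1 points).
  x = 19: rhs = 10, matching y values: none (0 points).
  x = 20: rhs = 19, matching y values: none (0 points).
  x = 21: rhs = 10, matching y values: none (0 points).
  x = 22: rhs = 12, matching y values: 9, 14 (2 points).
Total affine count: 19.
Full point count |E(F_23)| = 19 + 1 = 20.
Hasse bound: |20 − (23+1)| = |-4| = 4 ≤ 2√23 ≈ 9.5917 ✓.


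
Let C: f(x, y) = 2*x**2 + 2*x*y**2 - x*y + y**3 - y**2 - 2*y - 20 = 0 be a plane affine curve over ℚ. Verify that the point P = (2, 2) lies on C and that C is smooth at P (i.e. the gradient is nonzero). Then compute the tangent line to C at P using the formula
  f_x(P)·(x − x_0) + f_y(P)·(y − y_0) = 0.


Tangent line at P: 14*x + 20*y - 68 = 0.

Step 1: f(2, 2) = 0, so P lies on C.
Step 2: partial derivatives
  f_x(x, y) = 4*x + 2*y**2 - y, f_y(x, y) = 4*x*y - x + 3*y**2 - 2*y - 2.
  f_x(P) = 14, f_y(P) = 20 (gradient nonzero, so P is smooth).
Step 3: tangent line at P: 14·(x − 2) + 20·(y − 2) = 0.
Expanding: 14*x + 20*y - 68 = 0.


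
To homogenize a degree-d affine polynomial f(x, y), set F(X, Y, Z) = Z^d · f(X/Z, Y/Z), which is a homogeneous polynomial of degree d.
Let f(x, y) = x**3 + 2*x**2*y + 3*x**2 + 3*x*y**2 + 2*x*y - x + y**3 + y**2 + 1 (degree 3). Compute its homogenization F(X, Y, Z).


F(X, Y, Z) = X**3 + 2*X**2*Y + 3*X**2*Z + 3*X*Y**2 + 2*X*Y*Z - X*Z**2 + Y**3 + Y**2*Z + Z**3

deg(f) = 3.
Substitute x = X/Z, y = Y/Z into f, then multiply by Z^3.
  monomial 1·x^3·y^0 ↦ 1·X^3·Y^0·Z^0.
  monomial 2·x^2·y^1 ↦ 2·X^2·Y^1·Z^0.
  monomial 3·x^2·y^0 ↦ 3·X^2·Y^0·Z^1.
  monomial 3·x^1·y^2 ↦ 3·X^1·Y^2·Z^0.
  monomial 2·x^1·y^1 ↦ 2·X^1·Y^1·Z^1.
  monomial -1·x^1·y^0 ↦ -1·X^1·Y^0·Z^2.
  monomial 1·x^0·y^3 ↦ 1·X^0·Y^3·Z^0.
  monomial 1·x^0·y^2 ↦ 1·X^0·Y^2·Z^1.
  monomial 1·x^0·y^0 ↦ 1·X^0·Y^0·Z^3.
Collecting: F(X, Y, Z) = X**3 + 2*X**2*Y + 3*X**2*Z + 3*X*Y**2 + 2*X*Y*Z - X*Z**2 + Y**3 + Y**2*Z + Z**3.


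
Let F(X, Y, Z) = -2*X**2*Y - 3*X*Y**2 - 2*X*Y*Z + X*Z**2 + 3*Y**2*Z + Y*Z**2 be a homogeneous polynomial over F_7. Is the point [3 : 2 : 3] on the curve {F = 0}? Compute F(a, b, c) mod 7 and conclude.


F(3,2,3) ≡ 1 (mod 7); P is NOT on the curve.

Evaluate F(3, 2, 3) term-by-term (mod 7).
  -2*X**2*Y ↦ -2·9·2·1 = -36
  -3*X*Y**2 ↦ -3·3·4·1 = -36
  -2*X*Y*Z ↦ -2·3·2·3 = -36
  X*Z**2 ↦ 1·3·1·9 = 27
  3*Y**2*Z ↦ 3·1·4·3 = 36
  Y*Z**2 ↦ 1·1·2·9 = 18
Sum: F(3, 2, 3) = (-36) + (-36) + (-36) + (27) + (36) + (18) = -27.
Reducing mod 7: -27 ≡ 1 (mod 7).
Since F(a, b, c) ≡ 1 ≠ 0 (mod 7), P does NOT lie on the curve.


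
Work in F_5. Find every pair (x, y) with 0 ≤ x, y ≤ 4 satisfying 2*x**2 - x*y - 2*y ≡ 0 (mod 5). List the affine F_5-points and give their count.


Affine F_5-points: {(0, 0), (1, 4), (2, 2), (4, 2)}; count = 4.

For each of the 25 pairs (x, y) ∈ F_5², evaluate f(x, y) mod 5. Record the zeros.
  x = 0: [0↦0, 1↦3, 2↦1, 3↦4, 4↦2]  zeros at y ∈ {0}
  x = 1: [0↦2, 1↦4, 2↦1, 3↦3, 4↦0]  zeros at y ∈ {4}
  x = 2: [0↦3, 1↦4, 2↦0, 3↦1, 4↦2]  zeros at y ∈ {2}
  x = 3: [0↦3, 1↦3, 2↦3, 3↦3, 4↦3]  zeros at y ∈ ∅
  x = 4: [0↦2, 1↦1, 2↦0, 3↦4, 4↦3]  zeros at y ∈ {2}
Collecting zeros: affine points = {(0, 0), (1, 4), (2, 2), (4, 2)}.
Total count |C(F_5)_aff| = 4.


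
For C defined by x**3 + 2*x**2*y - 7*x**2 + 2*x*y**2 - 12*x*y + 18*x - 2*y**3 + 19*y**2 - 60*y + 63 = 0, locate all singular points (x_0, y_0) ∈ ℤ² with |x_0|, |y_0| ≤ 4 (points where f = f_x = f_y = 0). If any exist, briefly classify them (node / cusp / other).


Singular points: {(0, 3)}; classification: node.

Compute partial derivatives:
  f_x = 3*x**2 + 4*x*y - 14*x + 2*y**2 - 12*y + 18.
  f_y = 2*x**2 + 4*x*y - 12*x - 6*y**2 + 38*y - 60.
Scan x_0 ∈ {−4, ..., 4}. For each x_0, f_y(x_0, y) is a polynomial in y; find its integer roots y ∈ {−4, ..., 4}, then test f_x and f at those candidates.
  x = -4: f_y(-4, y) = -6*y**2 + 22*y + 20; no integer root y with |y| ≤ 4.
  x = -3: f_y(-3, y) = -6*y**2 + 26*y - 6; no integer root y with |y| ≤ 4.
  x = -2: f_y(-2, y) = -6*y**2 + 30*y - 28; no integer root y with |y| ≤ 4.
  x = -1: f_y(-1, y) = -6*y**2 + 34*y - 46; no integer root y with |y| ≤ 4.
  x = 0: f_y(0, y) = -6*y**2 + 38*y - 60; vanishes at y ∈ {3}. (0, 3): f_x = 0, f = 0 — SINGULAR.
  x = 1: f_y(1, y) = -6*y**2 + 42*y - 70; no integer root y with |y| ≤ 4.
  x = 2: f_y(2, y) = -6*y**2 + 46*y - 76; no integer root y with |y| ≤ 4.
  x = 3: f_y(3, y) = -6*y**2 + 50*y - 78; no integer root y with |y| ≤ 4.
  x = 4: f_y(4, y) = -6*y**2 + 54*y - 76; no integer root y with |y| ≤ 4.
Only singular point on the grid: (0, 3).
Classify: substitute x = 0 + u, y = 3 + v and expand: f = u**3 + 2*u**2*v - u**2 + 2*u*v**2 - 2*v**3 + v**2.
No constant or linear terms (consistent with a singular point). Quadratic part: -u**2 + v**2. Cubic part: u**3 + 2*u**2*v + 2*u*v**2 - 2*v**3.
The quadratic part v**2 - u**2 = (v − u)(v + u) splits into two distinct linear factors, so there are two distinct tangent lines y − 3 = ±(x − 0) — this is a node (ordinary double point).
Classification: node.


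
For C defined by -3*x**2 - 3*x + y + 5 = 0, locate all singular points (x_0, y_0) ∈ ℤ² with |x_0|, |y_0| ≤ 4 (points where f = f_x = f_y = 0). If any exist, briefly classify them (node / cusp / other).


No singular points in the scanned grid; C is smooth there.

Compute partial derivatives:
  f_x = -6*x - 3.
  f_y = 1.
f_y = 1 is a nonzero constant, so f_y never vanishes: no point (x, y) can satisfy f = f_x = f_y = 0. In particular no (x, y) ∈ {−4, ..., 4}² is singular; the curve is smooth.


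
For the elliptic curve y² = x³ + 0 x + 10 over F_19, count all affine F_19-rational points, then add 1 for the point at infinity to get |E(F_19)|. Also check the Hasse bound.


Affine points = {(1, 7), (1, 12), (4, 6), (4, 13), (6, 6), (6, 13), (7, 7), (7, 12), (8, 3), (8, 16), (9, 6), (9, 13), (11, 7), (11, 12), (12, 3), (12, 16), (18, 3), (18, 16)}; affine count = 18; |E(F_19)| = 19.

Discriminant check: Δ ∝ 4a³ + 27b² = 4·0³ + 27·10² = 4·0 + 27·100 ≡ 2 (mod 19). Nonzero ⇒ E is nonsingular.
For each x ∈ F_19, compute rhs = x³ + 0·x + 10 mod 19, then count y ∈ F_19 with y² ≡ rhs.
  x = 0: rhs = 10, matching y values: none (0 points).
  x = 1: rhs = 11, matching y values: 7, 12 (2 points).
  x = 2: rhs = 18, matching y values: none (0 points).
  x = 3: rhs = 18, matching y values: none (0 points).
  x = 4: rhs = 17, matching y values: 6, 13 (2 points).
  x = 5: rhs = 2, matching y values: none (0 points).
  x = 6: rhs = 17, matching y values: 6, 13 (2 points).
  x = 7: rhs = 11, matching y values: 7, 12 (2 points).
  x = 8: rhs = 9, matching y values: 3, 16 (2 points).
  x = 9: rhs = 17, matching y values: 6, 13 (2 points).
  x = 10: rhs = 3, matching y values: none (0 points).
  x = 11: rhs = 11, matching y values: 7, 12 (2 points).
  x = 12: rhs = 9, matching y values: 3, 16 (2 points).
  x = 13: rhs = 3, matching y values: none (0 points).
  x = 14: rhs = 18, matching y values: none (0 points).
  x = 15: rhs = 3, matching y values: none (0 points).
  x = 16: rhs = 2, matching y values: none (0 points).
  x = 17: rhs = 2, matching y values: none (0 points).
  x = 18: rhs = 9, matching y values: 3, 16 (2 points).
Total affine count: 18.
Full point count |E(F_19)| = 18 + 1 = 19.
Hasse bound: |19 − (19+1)| = |-1| = 1 ≤ 2√19 ≈ 8.7178 ✓.


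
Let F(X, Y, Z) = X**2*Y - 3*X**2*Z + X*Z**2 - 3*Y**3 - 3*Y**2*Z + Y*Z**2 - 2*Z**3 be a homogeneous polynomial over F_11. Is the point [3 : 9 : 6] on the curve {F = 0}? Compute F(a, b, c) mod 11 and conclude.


F(3,9,6) ≡ 3 (mod 11); P is NOT on the curve.

Evaluate F(3, 9, 6) term-by-term (mod 11).
  X**2*Y ↦ 1·9·9·1 = 81
  -3*X**2*Z ↦ -3·9·1·6 = -162
  X*Z**2 ↦ 1·3·1·36 = 108
  -3*Y**3 ↦ -3·1·729·1 = -2187
  -3*Y**2*Z ↦ -3·1·81·6 = -1458
  Y*Z**2 ↦ 1·1·9·36 = 324
  -2*Z**3 ↦ -2·1·1·216 = -432
Sum: F(3, 9, 6) = (81) + (-162) + (108) + (-2187) + (-1458) + (324) + (-432) = -3726.
Reducing mod 11: -3726 ≡ 3 (mod 11).
Since F(a, b, c) ≡ 3 ≠ 0 (mod 11), P does NOT lie on the curve.


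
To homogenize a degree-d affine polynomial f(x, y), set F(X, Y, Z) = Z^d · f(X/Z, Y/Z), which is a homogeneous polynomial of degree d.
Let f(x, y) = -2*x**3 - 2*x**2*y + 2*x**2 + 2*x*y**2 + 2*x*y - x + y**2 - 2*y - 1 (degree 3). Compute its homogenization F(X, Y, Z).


F(X, Y, Z) = -2*X**3 - 2*X**2*Y + 2*X**2*Z + 2*X*Y**2 + 2*X*Y*Z - X*Z**2 + Y**2*Z - 2*Y*Z**2 - Z**3

deg(f) = 3.
Substitute x = X/Z, y = Y/Z into f, then multiply by Z^3.
  monomial -2·x^3·y^0 ↦ -2·X^3·Y^0·Z^0.
  monomial -2·x^2·y^1 ↦ -2·X^2·Y^1·Z^0.
  monomial 2·x^2·y^0 ↦ 2·X^2·Y^0·Z^1.
  monomial 2·x^1·y^2 ↦ 2·X^1·Y^2·Z^0.
  monomial 2·x^1·y^1 ↦ 2·X^1·Y^1·Z^1.
  monomial -1·x^1·y^0 ↦ -1·X^1·Y^0·Z^2.
  monomial 1·x^0·y^2 ↦ 1·X^0·Y^2·Z^1.
  monomial -2·x^0·y^1 ↦ -2·X^0·Y^1·Z^2.
  monomial -1·x^0·y^0 ↦ -1·X^0·Y^0·Z^3.
Collecting: F(X, Y, Z) = -2*X**3 - 2*X**2*Y + 2*X**2*Z + 2*X*Y**2 + 2*X*Y*Z - X*Z**2 + Y**2*Z - 2*Y*Z**2 - Z**3.
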